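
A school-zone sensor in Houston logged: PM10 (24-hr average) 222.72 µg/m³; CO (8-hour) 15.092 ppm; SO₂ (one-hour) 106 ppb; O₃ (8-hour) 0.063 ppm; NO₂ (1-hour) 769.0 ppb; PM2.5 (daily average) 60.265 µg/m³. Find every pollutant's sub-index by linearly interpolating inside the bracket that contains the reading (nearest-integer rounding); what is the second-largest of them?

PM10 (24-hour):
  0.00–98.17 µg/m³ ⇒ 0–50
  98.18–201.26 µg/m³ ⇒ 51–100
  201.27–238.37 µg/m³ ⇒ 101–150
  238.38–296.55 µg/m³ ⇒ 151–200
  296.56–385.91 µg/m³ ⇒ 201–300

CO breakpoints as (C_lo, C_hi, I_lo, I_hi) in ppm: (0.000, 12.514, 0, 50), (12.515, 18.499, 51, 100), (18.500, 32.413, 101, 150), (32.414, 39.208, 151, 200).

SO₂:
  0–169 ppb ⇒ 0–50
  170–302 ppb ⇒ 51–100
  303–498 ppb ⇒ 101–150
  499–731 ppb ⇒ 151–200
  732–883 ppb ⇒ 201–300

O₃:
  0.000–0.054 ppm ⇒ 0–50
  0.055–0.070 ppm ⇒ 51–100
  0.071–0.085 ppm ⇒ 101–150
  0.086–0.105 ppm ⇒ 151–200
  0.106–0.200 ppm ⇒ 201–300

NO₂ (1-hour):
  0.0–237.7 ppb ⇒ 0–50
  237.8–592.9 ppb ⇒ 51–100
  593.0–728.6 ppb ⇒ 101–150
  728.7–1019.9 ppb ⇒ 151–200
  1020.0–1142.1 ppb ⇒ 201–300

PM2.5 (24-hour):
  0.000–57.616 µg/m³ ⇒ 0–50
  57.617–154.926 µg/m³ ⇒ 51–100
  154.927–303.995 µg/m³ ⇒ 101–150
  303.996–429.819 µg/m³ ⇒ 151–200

PM10: row 201.27–238.37 (AQI 101–150). (150−101)·(222.72−201.27)/(238.37−201.27) + 101 = 49·21.45/37.10 + 101 ≈ 129.33 → 129.
CO: 15.092 lies in 12.515–18.499, so I_lo=51, I_hi=100, C_lo=12.515, C_hi=18.499.
(100−51)/(18.499−12.515) × (15.092−12.515) + 51 = 49/5.984 × 2.577 + 51 ≈ 72.10 → 72.
SO₂: 106 ∈ [0, 169] ↔ index [0, 50].
0 + (106−0)·(50−0)/(169−0) = 0 + 106·50/169 ≈ 31.36, so AQI = 31.
O₃: row 0.055–0.070 (AQI 51–100). (100−51)·(0.063−0.055)/(0.070−0.055) + 51 = 49·0.008/0.015 + 51 ≈ 77.13 → 77.
NO₂ 769.0: bracket 728.7–1019.9 → index 151–200; slope 49/291.2, offset 40.3.
AQI = 151 + 49/291.2·40.3 ≈ 157.78 ⇒ 158.
PM2.5: 60.265 ∈ [57.617, 154.926] ↔ index [51, 100].
51 + (60.265−57.617)·(100−51)/(154.926−57.617) = 51 + 2.648·49/97.309 ≈ 52.33, so AQI = 52.
Sub-indices: PM10→129, CO→72, SO₂→31, O₃→77, NO₂→158, PM2.5→52. Ranked high→low: 158, 129, 77, 72, 52, 31. Second-highest sub-index = 129.

129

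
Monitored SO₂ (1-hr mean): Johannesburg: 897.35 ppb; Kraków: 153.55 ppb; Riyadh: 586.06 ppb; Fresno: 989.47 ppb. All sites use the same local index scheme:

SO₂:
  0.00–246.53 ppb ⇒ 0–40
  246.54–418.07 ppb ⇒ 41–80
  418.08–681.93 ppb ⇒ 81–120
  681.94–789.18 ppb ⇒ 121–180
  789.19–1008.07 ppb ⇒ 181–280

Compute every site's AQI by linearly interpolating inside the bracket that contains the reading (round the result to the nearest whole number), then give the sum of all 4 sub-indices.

633

Johannesburg: 897.35 lies in 789.19–1008.07, so I_lo=181, I_hi=280, C_lo=789.19, C_hi=1008.07.
(280−181)/(1008.07−789.19) × (897.35−789.19) + 181 = 99/218.88 × 108.16 + 181 ≈ 229.92 → 230.
Kraków: 153.55 lies in 0.00–246.53, so I_lo=0, I_hi=40, C_lo=0.00, C_hi=246.53.
(40−0)/(246.53−0.00) × (153.55−0.00) + 0 = 40/246.53 × 153.55 + 0 ≈ 24.91 → 25.
Riyadh: 586.06 lies in 418.08–681.93, so I_lo=81, I_hi=120, C_lo=418.08, C_hi=681.93.
(120−81)/(681.93−418.08) × (586.06−418.08) + 81 = 39/263.85 × 167.98 + 81 ≈ 105.83 → 106.
Fresno: 989.47 lies in 789.19–1008.07, so I_lo=181, I_hi=280, C_lo=789.19, C_hi=1008.07.
(280−181)/(1008.07−789.19) × (989.47−789.19) + 181 = 99/218.88 × 200.28 + 181 ≈ 271.59 → 272.
AQIs: Johannesburg=230, Kraków=25, Riyadh=106, Fresno=272. Sum = 230 + 25 + 106 + 272 = 633.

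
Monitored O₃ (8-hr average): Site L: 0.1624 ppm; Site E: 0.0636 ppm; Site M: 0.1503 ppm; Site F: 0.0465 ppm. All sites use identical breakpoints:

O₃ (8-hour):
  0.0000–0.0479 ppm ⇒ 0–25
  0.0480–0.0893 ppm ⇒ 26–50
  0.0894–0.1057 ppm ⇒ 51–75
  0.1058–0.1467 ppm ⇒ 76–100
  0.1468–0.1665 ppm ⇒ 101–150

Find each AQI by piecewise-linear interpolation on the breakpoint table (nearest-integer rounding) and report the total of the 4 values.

309

Site L 0.1624: bracket 0.1468–0.1665 → index 101–150; slope 49/0.0197, offset 0.0156.
AQI = 101 + 49/0.0197·0.0156 ≈ 139.80 ⇒ 140.
Site E 0.0636: bracket 0.0480–0.0893 → index 26–50; slope 24/0.0413, offset 0.0156.
AQI = 26 + 24/0.0413·0.0156 ≈ 35.07 ⇒ 35.
Site M: 0.1503 ∈ [0.1468, 0.1665] ↔ index [101, 150].
101 + (0.1503−0.1468)·(150−101)/(0.1665−0.1468) = 101 + 0.0035·49/0.0197 ≈ 109.71, so AQI = 110.
Site F: 0.0465 lies in 0.0000–0.0479, so I_lo=0, I_hi=25, C_lo=0.0000, C_hi=0.0479.
(25−0)/(0.0479−0.0000) × (0.0465−0.0000) + 0 = 25/0.0479 × 0.0465 + 0 ≈ 24.27 → 24.
AQIs: Site L=140, Site E=35, Site M=110, Site F=24. Sum = 140 + 35 + 110 + 24 = 309.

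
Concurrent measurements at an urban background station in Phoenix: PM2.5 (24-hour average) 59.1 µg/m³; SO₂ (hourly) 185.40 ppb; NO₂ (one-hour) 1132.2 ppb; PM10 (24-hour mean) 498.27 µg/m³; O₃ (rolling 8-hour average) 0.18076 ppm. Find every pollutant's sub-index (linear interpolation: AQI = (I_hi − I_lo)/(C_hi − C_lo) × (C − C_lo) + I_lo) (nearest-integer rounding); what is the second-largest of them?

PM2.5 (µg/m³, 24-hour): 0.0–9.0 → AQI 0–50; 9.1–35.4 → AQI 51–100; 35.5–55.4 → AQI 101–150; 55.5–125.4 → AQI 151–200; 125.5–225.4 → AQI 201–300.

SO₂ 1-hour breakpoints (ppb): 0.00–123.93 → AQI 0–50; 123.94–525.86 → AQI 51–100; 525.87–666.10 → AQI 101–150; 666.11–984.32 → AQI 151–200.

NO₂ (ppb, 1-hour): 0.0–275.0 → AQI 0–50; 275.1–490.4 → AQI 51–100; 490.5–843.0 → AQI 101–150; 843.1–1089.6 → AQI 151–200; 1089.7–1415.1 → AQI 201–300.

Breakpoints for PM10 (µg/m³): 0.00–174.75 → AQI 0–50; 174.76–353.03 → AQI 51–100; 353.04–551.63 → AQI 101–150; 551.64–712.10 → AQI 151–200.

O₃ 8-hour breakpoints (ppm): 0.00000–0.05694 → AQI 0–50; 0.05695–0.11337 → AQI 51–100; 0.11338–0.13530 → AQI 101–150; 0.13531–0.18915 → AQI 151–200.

PM2.5: 59.1 ∈ [55.5, 125.4] ↔ index [151, 200].
151 + (59.1−55.5)·(200−151)/(125.4−55.5) = 151 + 3.6·49/69.9 ≈ 153.52, so AQI = 154.
SO₂: 185.40 lies in 123.94–525.86, so I_lo=51, I_hi=100, C_lo=123.94, C_hi=525.86.
(100−51)/(525.86−123.94) × (185.40−123.94) + 51 = 49/401.92 × 61.46 + 51 ≈ 58.49 → 58.
NO₂: 1132.2 ∈ [1089.7, 1415.1] ↔ index [201, 300].
201 + (1132.2−1089.7)·(300−201)/(1415.1−1089.7) = 201 + 42.5·99/325.4 ≈ 213.93, so AQI = 214.
PM10: 498.27 lies in 353.04–551.63, so I_lo=101, I_hi=150, C_lo=353.04, C_hi=551.63.
(150−101)/(551.63−353.04) × (498.27−353.04) + 101 = 49/198.59 × 145.23 + 101 ≈ 136.83 → 137.
O₃ 0.18076: bracket 0.13531–0.18915 → index 151–200; slope 49/0.05384, offset 0.04545.
AQI = 151 + 49/0.05384·0.04545 ≈ 192.36 ⇒ 192.
Sub-indices: PM2.5→154, SO₂→58, NO₂→214, PM10→137, O₃→192. Ranked high→low: 214, 192, 154, 137, 58. Second-highest sub-index = 192.

192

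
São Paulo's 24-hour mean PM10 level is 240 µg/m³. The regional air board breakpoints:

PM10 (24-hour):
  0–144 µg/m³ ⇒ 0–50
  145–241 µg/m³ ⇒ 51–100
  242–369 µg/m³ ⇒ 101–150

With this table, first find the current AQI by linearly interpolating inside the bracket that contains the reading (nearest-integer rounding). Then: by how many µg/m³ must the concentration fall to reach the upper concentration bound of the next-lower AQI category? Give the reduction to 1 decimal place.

PM10: 240 lies in 145–241, so I_lo=51, I_hi=100, C_lo=145, C_hi=241.
(100−51)/(241−145) × (240−145) + 51 = 49/96 × 95 + 51 ≈ 99.49 → 99.
Current AQI 99 is in the Moderate range (51–100). The next-lower category tops out at AQI 50, whose upper concentration bound is 144 µg/m³.
Reduction needed = 240 − 144 = 96.0 µg/m³.

96.0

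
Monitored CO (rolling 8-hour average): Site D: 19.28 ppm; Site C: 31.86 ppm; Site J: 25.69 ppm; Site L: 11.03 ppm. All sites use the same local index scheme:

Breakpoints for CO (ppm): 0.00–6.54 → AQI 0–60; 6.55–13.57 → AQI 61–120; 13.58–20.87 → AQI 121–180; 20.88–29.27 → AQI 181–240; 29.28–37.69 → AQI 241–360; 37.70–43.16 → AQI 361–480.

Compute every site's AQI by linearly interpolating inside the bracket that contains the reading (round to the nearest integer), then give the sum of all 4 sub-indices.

Site D 19.28: bracket 13.58–20.87 → index 121–180; slope 59/7.29, offset 5.70.
AQI = 121 + 59/7.29·5.70 ≈ 167.13 ⇒ 167.
Site C: 31.86 lies in 29.28–37.69, so I_lo=241, I_hi=360, C_lo=29.28, C_hi=37.69.
(360−241)/(37.69−29.28) × (31.86−29.28) + 241 = 119/8.41 × 2.58 + 241 ≈ 277.51 → 278.
Site J: 25.69 lies in 20.88–29.27, so I_lo=181, I_hi=240, C_lo=20.88, C_hi=29.27.
(240−181)/(29.27−20.88) × (25.69−20.88) + 181 = 59/8.39 × 4.81 + 181 ≈ 214.82 → 215.
Site L: 11.03 ∈ [6.55, 13.57] ↔ index [61, 120].
61 + (11.03−6.55)·(120−61)/(13.57−6.55) = 61 + 4.48·59/7.02 ≈ 98.65, so AQI = 99.
AQIs: Site D=167, Site C=278, Site J=215, Site L=99. Sum = 167 + 278 + 215 + 99 = 759.

759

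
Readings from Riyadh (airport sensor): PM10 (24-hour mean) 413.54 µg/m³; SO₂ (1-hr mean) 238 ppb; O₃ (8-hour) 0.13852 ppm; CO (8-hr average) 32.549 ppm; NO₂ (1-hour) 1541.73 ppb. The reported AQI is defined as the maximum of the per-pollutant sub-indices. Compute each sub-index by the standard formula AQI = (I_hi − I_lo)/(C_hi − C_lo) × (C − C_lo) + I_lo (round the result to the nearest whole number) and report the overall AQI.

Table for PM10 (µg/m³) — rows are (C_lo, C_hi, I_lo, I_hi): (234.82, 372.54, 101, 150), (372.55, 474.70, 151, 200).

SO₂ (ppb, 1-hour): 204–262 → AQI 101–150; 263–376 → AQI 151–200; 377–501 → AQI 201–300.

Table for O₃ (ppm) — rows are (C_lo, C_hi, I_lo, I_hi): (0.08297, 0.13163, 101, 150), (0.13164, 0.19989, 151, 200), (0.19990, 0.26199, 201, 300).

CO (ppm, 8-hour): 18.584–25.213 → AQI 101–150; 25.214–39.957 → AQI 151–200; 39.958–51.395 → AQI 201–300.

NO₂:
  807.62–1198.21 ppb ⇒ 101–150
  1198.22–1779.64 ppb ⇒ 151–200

180

PM10: 413.54 lies in 372.55–474.70, so I_lo=151, I_hi=200, C_lo=372.55, C_hi=474.70.
(200−151)/(474.70−372.55) × (413.54−372.55) + 151 = 49/102.15 × 40.99 + 151 ≈ 170.66 → 171.
SO₂ 238: bracket 204–262 → index 101–150; slope 49/58, offset 34.
AQI = 101 + 49/58·34 ≈ 129.72 ⇒ 130.
O₃: 0.13852 ∈ [0.13164, 0.19989] ↔ index [151, 200].
151 + (0.13852−0.13164)·(200−151)/(0.19989−0.13164) = 151 + 0.00688·49/0.06825 ≈ 155.94, so AQI = 156.
CO: 32.549 ∈ [25.214, 39.957] ↔ index [151, 200].
151 + (32.549−25.214)·(200−151)/(39.957−25.214) = 151 + 7.335·49/14.743 ≈ 175.38, so AQI = 175.
NO₂: 1541.73 ∈ [1198.22, 1779.64] ↔ index [151, 200].
151 + (1541.73−1198.22)·(200−151)/(1779.64−1198.22) = 151 + 343.51·49/581.42 ≈ 179.95, so AQI = 180.
Sub-indices: PM10→171, SO₂→130, O₃→156, CO→175, NO₂→180. Overall AQI = max = 180; dominant pollutant is NO₂.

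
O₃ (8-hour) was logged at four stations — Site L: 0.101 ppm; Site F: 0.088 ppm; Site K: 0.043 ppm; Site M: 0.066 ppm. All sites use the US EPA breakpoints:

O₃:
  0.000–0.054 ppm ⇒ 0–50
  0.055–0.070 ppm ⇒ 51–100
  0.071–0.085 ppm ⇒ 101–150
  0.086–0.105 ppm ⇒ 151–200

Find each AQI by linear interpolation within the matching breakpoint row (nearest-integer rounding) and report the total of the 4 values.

Site L: row 0.086–0.105 (AQI 151–200). (200−151)·(0.101−0.086)/(0.105−0.086) + 151 = 49·0.015/0.019 + 151 ≈ 189.68 → 190.
Site F 0.088: bracket 0.086–0.105 → index 151–200; slope 49/0.019, offset 0.002.
AQI = 151 + 49/0.019·0.002 ≈ 156.16 ⇒ 156.
Site K: 0.043 lies in 0.000–0.054, so I_lo=0, I_hi=50, C_lo=0.000, C_hi=0.054.
(50−0)/(0.054−0.000) × (0.043−0.000) + 0 = 50/0.054 × 0.043 + 0 ≈ 39.81 → 40.
Site M: 0.066 ∈ [0.055, 0.070] ↔ index [51, 100].
51 + (0.066−0.055)·(100−51)/(0.070−0.055) = 51 + 0.011·49/0.015 ≈ 86.93, so AQI = 87.
AQIs: Site L=190, Site F=156, Site K=40, Site M=87. Sum = 190 + 156 + 40 + 87 = 473.

473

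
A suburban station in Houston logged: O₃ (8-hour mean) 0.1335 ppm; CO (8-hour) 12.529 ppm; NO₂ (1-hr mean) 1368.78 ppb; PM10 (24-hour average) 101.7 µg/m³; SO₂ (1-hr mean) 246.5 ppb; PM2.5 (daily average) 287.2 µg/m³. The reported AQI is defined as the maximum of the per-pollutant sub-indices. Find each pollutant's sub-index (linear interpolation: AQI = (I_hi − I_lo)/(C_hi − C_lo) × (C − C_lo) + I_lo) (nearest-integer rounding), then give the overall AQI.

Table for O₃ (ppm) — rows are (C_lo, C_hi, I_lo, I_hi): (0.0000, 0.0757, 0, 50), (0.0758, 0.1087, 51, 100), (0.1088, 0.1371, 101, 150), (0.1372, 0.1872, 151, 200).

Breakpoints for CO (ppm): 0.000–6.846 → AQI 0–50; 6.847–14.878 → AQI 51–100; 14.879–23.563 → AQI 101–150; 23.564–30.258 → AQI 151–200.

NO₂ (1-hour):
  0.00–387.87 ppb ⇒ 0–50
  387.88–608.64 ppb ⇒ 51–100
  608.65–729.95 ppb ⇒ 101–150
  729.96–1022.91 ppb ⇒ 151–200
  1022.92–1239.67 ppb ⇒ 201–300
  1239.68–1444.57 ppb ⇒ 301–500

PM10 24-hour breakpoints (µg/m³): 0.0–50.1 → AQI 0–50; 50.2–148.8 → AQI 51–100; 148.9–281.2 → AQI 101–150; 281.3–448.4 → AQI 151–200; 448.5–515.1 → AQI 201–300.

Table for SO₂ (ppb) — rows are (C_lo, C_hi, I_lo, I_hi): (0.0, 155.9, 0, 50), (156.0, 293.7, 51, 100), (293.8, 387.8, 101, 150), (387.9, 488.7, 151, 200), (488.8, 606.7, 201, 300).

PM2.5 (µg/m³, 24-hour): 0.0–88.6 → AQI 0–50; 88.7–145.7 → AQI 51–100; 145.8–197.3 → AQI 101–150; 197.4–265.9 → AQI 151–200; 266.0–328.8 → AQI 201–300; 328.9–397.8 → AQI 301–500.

O₃: row 0.1088–0.1371 (AQI 101–150). (150−101)·(0.1335−0.1088)/(0.1371−0.1088) + 101 = 49·0.0247/0.0283 + 101 ≈ 143.77 → 144.
CO: 12.529 lies in 6.847–14.878, so I_lo=51, I_hi=100, C_lo=6.847, C_hi=14.878.
(100−51)/(14.878−6.847) × (12.529−6.847) + 51 = 49/8.031 × 5.682 + 51 ≈ 85.67 → 86.
NO₂: row 1239.68–1444.57 (AQI 301–500). (500−301)·(1368.78−1239.68)/(1444.57−1239.68) + 301 = 199·129.10/204.89 + 301 ≈ 426.39 → 426.
PM10 101.7: bracket 50.2–148.8 → index 51–100; slope 49/98.6, offset 51.5.
AQI = 51 + 49/98.6·51.5 ≈ 76.59 ⇒ 77.
SO₂: 246.5 lies in 156.0–293.7, so I_lo=51, I_hi=100, C_lo=156.0, C_hi=293.7.
(100−51)/(293.7−156.0) × (246.5−156.0) + 51 = 49/137.7 × 90.5 + 51 ≈ 83.20 → 83.
PM2.5: 287.2 ∈ [266.0, 328.8] ↔ index [201, 300].
201 + (287.2−266.0)·(300−201)/(328.8−266.0) = 201 + 21.2·99/62.8 ≈ 234.42, so AQI = 234.
Sub-indices: O₃→144, CO→86, NO₂→426, PM10→77, SO₂→83, PM2.5→234. Overall AQI = max = 426; dominant pollutant is NO₂.

426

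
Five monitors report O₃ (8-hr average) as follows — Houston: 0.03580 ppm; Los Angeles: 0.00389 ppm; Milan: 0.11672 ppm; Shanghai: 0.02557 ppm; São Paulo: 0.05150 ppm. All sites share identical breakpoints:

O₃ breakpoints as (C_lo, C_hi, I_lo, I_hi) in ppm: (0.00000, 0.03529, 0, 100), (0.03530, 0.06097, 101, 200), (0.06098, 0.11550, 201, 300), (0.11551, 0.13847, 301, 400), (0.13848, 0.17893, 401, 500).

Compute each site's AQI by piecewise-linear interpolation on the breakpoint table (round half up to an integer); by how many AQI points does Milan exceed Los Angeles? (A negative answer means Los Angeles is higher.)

295

Houston: 0.03580 lies in 0.03530–0.06097, so I_lo=101, I_hi=200, C_lo=0.03530, C_hi=0.06097.
(200−101)/(0.06097−0.03530) × (0.03580−0.03530) + 101 = 99/0.02567 × 0.00050 + 101 ≈ 102.93 → 103.
Los Angeles 0.00389: bracket 0.00000–0.03529 → index 0–100; slope 100/0.03529, offset 0.00389.
AQI = 0 + 100/0.03529·0.00389 ≈ 11.02 ⇒ 11.
Milan: 0.11672 ∈ [0.11551, 0.13847] ↔ index [301, 400].
301 + (0.11672−0.11551)·(400−301)/(0.13847−0.11551) = 301 + 0.00121·99/0.02296 ≈ 306.22, so AQI = 306.
Shanghai: 0.02557 ∈ [0.00000, 0.03529] ↔ index [0, 100].
0 + (0.02557−0.00000)·(100−0)/(0.03529−0.00000) = 0 + 0.02557·100/0.03529 ≈ 72.46, so AQI = 72.
São Paulo 0.05150: bracket 0.03530–0.06097 → index 101–200; slope 99/0.02567, offset 0.01620.
AQI = 101 + 99/0.02567·0.01620 ≈ 163.48 ⇒ 163.
AQIs: Houston=103, Los Angeles=11, Milan=306, Shanghai=72, São Paulo=163. Milan (306) − Los Angeles (11) = 295.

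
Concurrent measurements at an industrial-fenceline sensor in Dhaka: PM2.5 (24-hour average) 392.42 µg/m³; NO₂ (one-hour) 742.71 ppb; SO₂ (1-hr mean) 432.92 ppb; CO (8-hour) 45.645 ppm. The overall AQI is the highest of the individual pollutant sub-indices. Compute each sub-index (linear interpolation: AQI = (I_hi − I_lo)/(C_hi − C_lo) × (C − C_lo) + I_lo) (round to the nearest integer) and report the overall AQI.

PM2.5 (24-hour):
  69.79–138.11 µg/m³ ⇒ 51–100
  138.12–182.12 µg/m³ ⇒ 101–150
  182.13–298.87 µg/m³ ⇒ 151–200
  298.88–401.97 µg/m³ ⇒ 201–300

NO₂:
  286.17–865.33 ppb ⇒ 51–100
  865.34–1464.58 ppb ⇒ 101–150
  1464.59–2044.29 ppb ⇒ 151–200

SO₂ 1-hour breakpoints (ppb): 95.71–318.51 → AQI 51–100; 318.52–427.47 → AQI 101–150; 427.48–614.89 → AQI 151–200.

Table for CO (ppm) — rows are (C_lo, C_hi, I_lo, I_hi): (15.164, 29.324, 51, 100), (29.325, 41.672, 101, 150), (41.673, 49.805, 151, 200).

PM2.5: row 298.88–401.97 (AQI 201–300). (300−201)·(392.42−298.88)/(401.97−298.88) + 201 = 99·93.54/103.09 + 201 ≈ 290.83 → 291.
NO₂: 742.71 lies in 286.17–865.33, so I_lo=51, I_hi=100, C_lo=286.17, C_hi=865.33.
(100−51)/(865.33−286.17) × (742.71−286.17) + 51 = 49/579.16 × 456.54 + 51 ≈ 89.63 → 90.
SO₂: row 427.48–614.89 (AQI 151–200). (200−151)·(432.92−427.48)/(614.89−427.48) + 151 = 49·5.44/187.41 + 151 ≈ 152.42 → 152.
CO: 45.645 lies in 41.673–49.805, so I_lo=151, I_hi=200, C_lo=41.673, C_hi=49.805.
(200−151)/(49.805−41.673) × (45.645−41.673) + 151 = 49/8.132 × 3.972 + 151 ≈ 174.93 → 175.
Sub-indices: PM2.5→291, NO₂→90, SO₂→152, CO→175. Overall AQI = max = 291; dominant pollutant is PM2.5.

291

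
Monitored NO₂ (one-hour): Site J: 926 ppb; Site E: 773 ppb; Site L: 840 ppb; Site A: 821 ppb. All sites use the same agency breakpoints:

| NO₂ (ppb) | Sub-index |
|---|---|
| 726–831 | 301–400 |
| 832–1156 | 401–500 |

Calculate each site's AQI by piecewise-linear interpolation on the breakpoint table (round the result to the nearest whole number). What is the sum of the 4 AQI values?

1569

Site J: 926 ∈ [832, 1156] ↔ index [401, 500].
401 + (926−832)·(500−401)/(1156−832) = 401 + 94·99/324 ≈ 429.72, so AQI = 430.
Site E: 773 lies in 726–831, so I_lo=301, I_hi=400, C_lo=726, C_hi=831.
(400−301)/(831−726) × (773−726) + 301 = 99/105 × 47 + 301 ≈ 345.31 → 345.
Site L: 840 ∈ [832, 1156] ↔ index [401, 500].
401 + (840−832)·(500−401)/(1156−832) = 401 + 8·99/324 ≈ 403.44, so AQI = 403.
Site A: 821 ∈ [726, 831] ↔ index [301, 400].
301 + (821−726)·(400−301)/(831−726) = 301 + 95·99/105 ≈ 390.57, so AQI = 391.
AQIs: Site J=430, Site E=345, Site L=403, Site A=391. Sum = 430 + 345 + 403 + 391 = 1569.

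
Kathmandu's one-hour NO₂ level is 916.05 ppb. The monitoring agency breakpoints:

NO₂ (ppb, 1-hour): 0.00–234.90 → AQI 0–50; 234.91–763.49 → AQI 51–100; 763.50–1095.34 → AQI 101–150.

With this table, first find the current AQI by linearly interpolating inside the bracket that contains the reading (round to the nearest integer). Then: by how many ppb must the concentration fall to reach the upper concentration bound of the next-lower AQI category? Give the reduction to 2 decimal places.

152.56

NO₂ 916.05: bracket 763.50–1095.34 → index 101–150; slope 49/331.84, offset 152.55.
AQI = 101 + 49/331.84·152.55 ≈ 123.53 ⇒ 124.
Current AQI 124 is in the Unhealthy for Sensitive Groups range (101–150). The next-lower category tops out at AQI 100, whose upper concentration bound is 763.49 ppb.
Reduction needed = 916.05 − 763.49 = 152.56 ppb.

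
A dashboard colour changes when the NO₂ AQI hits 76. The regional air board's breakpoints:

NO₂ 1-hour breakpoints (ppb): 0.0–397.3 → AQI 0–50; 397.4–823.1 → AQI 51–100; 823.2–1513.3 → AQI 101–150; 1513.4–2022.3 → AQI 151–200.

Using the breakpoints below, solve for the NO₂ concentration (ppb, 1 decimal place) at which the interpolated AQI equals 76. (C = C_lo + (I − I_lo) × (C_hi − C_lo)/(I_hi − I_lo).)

614.6

AQI 76 lies in the 51–100 band, which corresponds to 397.4–823.1 ppb.
C = 397.4 + (76−51)×(823.1−397.4)/(100−51) = 397.4 + 25×425.7/49 ≈ 614.594 ppb → 614.6 ppb to 1 dp.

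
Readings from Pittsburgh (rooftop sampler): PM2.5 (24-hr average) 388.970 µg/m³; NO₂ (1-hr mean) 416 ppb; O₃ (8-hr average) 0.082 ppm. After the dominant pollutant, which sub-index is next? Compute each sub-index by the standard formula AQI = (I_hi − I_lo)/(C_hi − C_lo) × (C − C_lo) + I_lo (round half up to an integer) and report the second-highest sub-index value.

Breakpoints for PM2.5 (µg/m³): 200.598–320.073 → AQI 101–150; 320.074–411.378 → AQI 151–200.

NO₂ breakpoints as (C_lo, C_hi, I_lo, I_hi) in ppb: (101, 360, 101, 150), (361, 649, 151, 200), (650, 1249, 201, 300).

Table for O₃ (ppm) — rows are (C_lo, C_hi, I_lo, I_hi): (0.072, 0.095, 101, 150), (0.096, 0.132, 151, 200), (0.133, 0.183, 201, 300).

PM2.5: 388.970 ∈ [320.074, 411.378] ↔ index [151, 200].
151 + (388.970−320.074)·(200−151)/(411.378−320.074) = 151 + 68.896·49/91.304 ≈ 187.97, so AQI = 188.
NO₂: 416 ∈ [361, 649] ↔ index [151, 200].
151 + (416−361)·(200−151)/(649−361) = 151 + 55·49/288 ≈ 160.36, so AQI = 160.
O₃ 0.082: bracket 0.072–0.095 → index 101–150; slope 49/0.023, offset 0.010.
AQI = 101 + 49/0.023·0.010 ≈ 122.30 ⇒ 122.
Sub-indices: PM2.5→188, NO₂→160, O₃→122. Ranked high→low: 188, 160, 122. Second-highest sub-index = 160.

160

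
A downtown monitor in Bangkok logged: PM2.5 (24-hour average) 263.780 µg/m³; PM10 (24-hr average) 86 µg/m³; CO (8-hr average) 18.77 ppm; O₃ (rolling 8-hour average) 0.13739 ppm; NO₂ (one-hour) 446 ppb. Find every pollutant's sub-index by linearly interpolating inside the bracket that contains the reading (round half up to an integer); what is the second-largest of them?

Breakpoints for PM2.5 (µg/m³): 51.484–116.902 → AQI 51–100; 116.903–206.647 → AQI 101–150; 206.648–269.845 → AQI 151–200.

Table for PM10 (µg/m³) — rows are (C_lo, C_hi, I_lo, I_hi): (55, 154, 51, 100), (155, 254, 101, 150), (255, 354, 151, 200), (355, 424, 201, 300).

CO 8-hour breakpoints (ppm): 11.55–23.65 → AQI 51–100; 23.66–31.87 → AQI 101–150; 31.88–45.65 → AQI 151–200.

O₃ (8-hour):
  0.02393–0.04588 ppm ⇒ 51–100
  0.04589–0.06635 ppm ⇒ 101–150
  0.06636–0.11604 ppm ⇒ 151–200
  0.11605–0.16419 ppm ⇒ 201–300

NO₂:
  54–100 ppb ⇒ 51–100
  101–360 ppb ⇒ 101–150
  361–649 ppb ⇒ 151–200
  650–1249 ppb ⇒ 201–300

PM2.5: 263.780 lies in 206.648–269.845, so I_lo=151, I_hi=200, C_lo=206.648, C_hi=269.845.
(200−151)/(269.845−206.648) × (263.780−206.648) + 151 = 49/63.197 × 57.132 + 151 ≈ 195.30 → 195.
PM10 86: bracket 55–154 → index 51–100; slope 49/99, offset 31.
AQI = 51 + 49/99·31 ≈ 66.34 ⇒ 66.
CO 18.77: bracket 11.55–23.65 → index 51–100; slope 49/12.10, offset 7.22.
AQI = 51 + 49/12.10·7.22 ≈ 80.24 ⇒ 80.
O₃: 0.13739 ∈ [0.11605, 0.16419] ↔ index [201, 300].
201 + (0.13739−0.11605)·(300−201)/(0.16419−0.11605) = 201 + 0.02134·99/0.04814 ≈ 244.89, so AQI = 245.
NO₂ 446: bracket 361–649 → index 151–200; slope 49/288, offset 85.
AQI = 151 + 49/288·85 ≈ 165.46 ⇒ 165.
Sub-indices: PM2.5→195, PM10→66, CO→80, O₃→245, NO₂→165. Ranked high→low: 245, 195, 165, 80, 66. Second-highest sub-index = 195.

195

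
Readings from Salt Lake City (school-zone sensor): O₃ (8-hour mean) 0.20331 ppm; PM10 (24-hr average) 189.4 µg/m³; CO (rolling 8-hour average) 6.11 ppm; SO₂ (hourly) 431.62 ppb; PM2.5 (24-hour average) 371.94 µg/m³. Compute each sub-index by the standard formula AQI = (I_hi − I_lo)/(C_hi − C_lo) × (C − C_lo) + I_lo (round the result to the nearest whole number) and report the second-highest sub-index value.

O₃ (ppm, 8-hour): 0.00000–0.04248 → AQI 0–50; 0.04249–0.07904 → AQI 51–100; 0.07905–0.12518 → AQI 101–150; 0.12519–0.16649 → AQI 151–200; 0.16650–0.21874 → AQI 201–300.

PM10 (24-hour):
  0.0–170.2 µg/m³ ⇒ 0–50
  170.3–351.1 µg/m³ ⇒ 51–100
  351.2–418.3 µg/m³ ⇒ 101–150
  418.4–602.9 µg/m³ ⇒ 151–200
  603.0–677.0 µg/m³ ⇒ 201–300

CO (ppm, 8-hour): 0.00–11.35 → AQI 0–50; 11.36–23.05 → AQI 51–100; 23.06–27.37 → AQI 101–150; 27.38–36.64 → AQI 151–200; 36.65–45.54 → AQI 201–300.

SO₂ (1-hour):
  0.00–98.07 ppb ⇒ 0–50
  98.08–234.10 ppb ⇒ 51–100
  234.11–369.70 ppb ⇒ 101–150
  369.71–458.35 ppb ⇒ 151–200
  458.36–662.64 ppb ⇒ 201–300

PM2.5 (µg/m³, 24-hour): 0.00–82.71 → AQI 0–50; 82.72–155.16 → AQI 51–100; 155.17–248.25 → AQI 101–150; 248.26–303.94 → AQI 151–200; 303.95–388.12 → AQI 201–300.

271

O₃: 0.20331 lies in 0.16650–0.21874, so I_lo=201, I_hi=300, C_lo=0.16650, C_hi=0.21874.
(300−201)/(0.21874−0.16650) × (0.20331−0.16650) + 201 = 99/0.05224 × 0.03681 + 201 ≈ 270.76 → 271.
PM10 189.4: bracket 170.3–351.1 → index 51–100; slope 49/180.8, offset 19.1.
AQI = 51 + 49/180.8·19.1 ≈ 56.18 ⇒ 56.
CO 6.11: bracket 0.00–11.35 → index 0–50; slope 50/11.35, offset 6.11.
AQI = 0 + 50/11.35·6.11 ≈ 26.92 ⇒ 27.
SO₂: row 369.71–458.35 (AQI 151–200). (200−151)·(431.62−369.71)/(458.35−369.71) + 151 = 49·61.91/88.64 + 151 ≈ 185.22 → 185.
PM2.5: 371.94 ∈ [303.95, 388.12] ↔ index [201, 300].
201 + (371.94−303.95)·(300−201)/(388.12−303.95) = 201 + 67.99·99/84.17 ≈ 280.97, so AQI = 281.
Sub-indices: O₃→271, PM10→56, CO→27, SO₂→185, PM2.5→281. Ranked high→low: 281, 271, 185, 56, 27. Second-highest sub-index = 271.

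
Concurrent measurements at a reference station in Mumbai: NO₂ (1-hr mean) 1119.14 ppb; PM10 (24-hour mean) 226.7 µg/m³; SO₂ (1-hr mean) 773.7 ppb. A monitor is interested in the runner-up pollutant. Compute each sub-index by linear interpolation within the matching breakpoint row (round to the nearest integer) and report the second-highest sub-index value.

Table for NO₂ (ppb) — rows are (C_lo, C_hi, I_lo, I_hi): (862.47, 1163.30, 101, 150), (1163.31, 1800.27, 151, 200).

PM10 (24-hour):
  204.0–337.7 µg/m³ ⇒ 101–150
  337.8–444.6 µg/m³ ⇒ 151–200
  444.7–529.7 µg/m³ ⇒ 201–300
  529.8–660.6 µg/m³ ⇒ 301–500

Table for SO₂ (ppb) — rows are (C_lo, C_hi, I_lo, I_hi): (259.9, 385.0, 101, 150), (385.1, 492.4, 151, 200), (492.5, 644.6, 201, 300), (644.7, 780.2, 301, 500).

NO₂ 1119.14: bracket 862.47–1163.30 → index 101–150; slope 49/300.83, offset 256.67.
AQI = 101 + 49/300.83·256.67 ≈ 142.81 ⇒ 143.
PM10: row 204.0–337.7 (AQI 101–150). (150−101)·(226.7−204.0)/(337.7−204.0) + 101 = 49·22.7/133.7 + 101 ≈ 109.32 → 109.
SO₂: 773.7 ∈ [644.7, 780.2] ↔ index [301, 500].
301 + (773.7−644.7)·(500−301)/(780.2−644.7) = 301 + 129.0·199/135.5 ≈ 490.45, so AQI = 490.
Sub-indices: NO₂→143, PM10→109, SO₂→490. Ranked high→low: 490, 143, 109. Second-highest sub-index = 143.

143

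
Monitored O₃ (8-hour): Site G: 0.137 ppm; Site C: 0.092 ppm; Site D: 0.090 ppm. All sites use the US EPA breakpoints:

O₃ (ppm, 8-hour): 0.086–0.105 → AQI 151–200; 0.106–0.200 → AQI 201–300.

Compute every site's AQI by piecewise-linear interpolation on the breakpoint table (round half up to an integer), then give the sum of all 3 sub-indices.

561

Site G 0.137: bracket 0.106–0.200 → index 201–300; slope 99/0.094, offset 0.031.
AQI = 201 + 99/0.094·0.031 ≈ 233.65 ⇒ 234.
Site C: 0.092 lies in 0.086–0.105, so I_lo=151, I_hi=200, C_lo=0.086, C_hi=0.105.
(200−151)/(0.105−0.086) × (0.092−0.086) + 151 = 49/0.019 × 0.006 + 151 ≈ 166.47 → 166.
Site D 0.090: bracket 0.086–0.105 → index 151–200; slope 49/0.019, offset 0.004.
AQI = 151 + 49/0.019·0.004 ≈ 161.32 ⇒ 161.
AQIs: Site G=234, Site C=166, Site D=161. Sum = 234 + 166 + 161 = 561.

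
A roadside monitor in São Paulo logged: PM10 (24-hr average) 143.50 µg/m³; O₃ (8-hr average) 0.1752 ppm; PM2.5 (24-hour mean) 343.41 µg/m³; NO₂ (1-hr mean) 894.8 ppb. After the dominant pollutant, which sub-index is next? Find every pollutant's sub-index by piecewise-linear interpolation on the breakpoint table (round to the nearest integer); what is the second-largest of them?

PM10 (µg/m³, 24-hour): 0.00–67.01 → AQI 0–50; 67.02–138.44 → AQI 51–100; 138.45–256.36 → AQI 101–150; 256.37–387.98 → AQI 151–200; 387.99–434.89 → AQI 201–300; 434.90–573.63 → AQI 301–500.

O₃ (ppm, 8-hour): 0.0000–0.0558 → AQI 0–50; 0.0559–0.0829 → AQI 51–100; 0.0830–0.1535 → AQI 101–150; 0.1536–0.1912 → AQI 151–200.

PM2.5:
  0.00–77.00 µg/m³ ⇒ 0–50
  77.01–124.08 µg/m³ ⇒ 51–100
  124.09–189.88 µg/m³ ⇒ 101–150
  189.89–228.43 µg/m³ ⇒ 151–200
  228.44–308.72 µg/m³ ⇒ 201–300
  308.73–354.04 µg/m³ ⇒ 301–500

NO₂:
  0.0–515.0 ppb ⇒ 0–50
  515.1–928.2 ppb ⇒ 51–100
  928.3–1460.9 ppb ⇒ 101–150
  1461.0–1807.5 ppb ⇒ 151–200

179

PM10: row 138.45–256.36 (AQI 101–150). (150−101)·(143.50−138.45)/(256.36−138.45) + 101 = 49·5.05/117.91 + 101 ≈ 103.10 → 103.
O₃ 0.1752: bracket 0.1536–0.1912 → index 151–200; slope 49/0.0376, offset 0.0216.
AQI = 151 + 49/0.0376·0.0216 ≈ 179.15 ⇒ 179.
PM2.5: 343.41 lies in 308.73–354.04, so I_lo=301, I_hi=500, C_lo=308.73, C_hi=354.04.
(500−301)/(354.04−308.73) × (343.41−308.73) + 301 = 199/45.31 × 34.68 + 301 ≈ 453.31 → 453.
NO₂: 894.8 ∈ [515.1, 928.2] ↔ index [51, 100].
51 + (894.8−515.1)·(100−51)/(928.2−515.1) = 51 + 379.7·49/413.1 ≈ 96.04, so AQI = 96.
Sub-indices: PM10→103, O₃→179, PM2.5→453, NO₂→96. Ranked high→low: 453, 179, 103, 96. Second-highest sub-index = 179.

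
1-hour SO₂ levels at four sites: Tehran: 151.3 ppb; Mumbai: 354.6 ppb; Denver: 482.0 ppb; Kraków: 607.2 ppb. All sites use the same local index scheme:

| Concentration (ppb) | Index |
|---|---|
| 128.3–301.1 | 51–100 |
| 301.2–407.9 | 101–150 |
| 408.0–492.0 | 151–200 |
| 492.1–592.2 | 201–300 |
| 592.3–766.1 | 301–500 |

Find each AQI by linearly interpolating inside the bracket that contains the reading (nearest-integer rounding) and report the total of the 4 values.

696

Tehran: 151.3 ∈ [128.3, 301.1] ↔ index [51, 100].
51 + (151.3−128.3)·(100−51)/(301.1−128.3) = 51 + 23.0·49/172.8 ≈ 57.52, so AQI = 58.
Mumbai: row 301.2–407.9 (AQI 101–150). (150−101)·(354.6−301.2)/(407.9−301.2) + 101 = 49·53.4/106.7 + 101 ≈ 125.52 → 126.
Denver 482.0: bracket 408.0–492.0 → index 151–200; slope 49/84.0, offset 74.0.
AQI = 151 + 49/84.0·74.0 ≈ 194.17 ⇒ 194.
Kraków: 607.2 lies in 592.3–766.1, so I_lo=301, I_hi=500, C_lo=592.3, C_hi=766.1.
(500−301)/(766.1−592.3) × (607.2−592.3) + 301 = 199/173.8 × 14.9 + 301 ≈ 318.06 → 318.
AQIs: Tehran=58, Mumbai=126, Denver=194, Kraków=318. Sum = 58 + 126 + 194 + 318 = 696.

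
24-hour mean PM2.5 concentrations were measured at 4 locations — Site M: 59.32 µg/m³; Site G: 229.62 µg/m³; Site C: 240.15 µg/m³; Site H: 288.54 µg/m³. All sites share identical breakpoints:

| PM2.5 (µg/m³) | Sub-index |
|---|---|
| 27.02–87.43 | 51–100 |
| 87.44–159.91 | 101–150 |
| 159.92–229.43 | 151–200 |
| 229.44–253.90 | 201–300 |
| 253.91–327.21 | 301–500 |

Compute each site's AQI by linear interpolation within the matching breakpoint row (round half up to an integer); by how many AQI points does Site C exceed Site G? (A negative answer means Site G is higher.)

42

Site M 59.32: bracket 27.02–87.43 → index 51–100; slope 49/60.41, offset 32.30.
AQI = 51 + 49/60.41·32.30 ≈ 77.20 ⇒ 77.
Site G 229.62: bracket 229.44–253.90 → index 201–300; slope 99/24.46, offset 0.18.
AQI = 201 + 99/24.46·0.18 ≈ 201.73 ⇒ 202.
Site C: row 229.44–253.90 (AQI 201–300). (300−201)·(240.15−229.44)/(253.90−229.44) + 201 = 99·10.71/24.46 + 201 ≈ 244.35 → 244.
Site H: 288.54 lies in 253.91–327.21, so I_lo=301, I_hi=500, C_lo=253.91, C_hi=327.21.
(500−301)/(327.21−253.91) × (288.54−253.91) + 301 = 199/73.30 × 34.63 + 301 ≈ 395.02 → 395.
AQIs: Site M=77, Site G=202, Site C=244, Site H=395. Site C (244) − Site G (202) = 42.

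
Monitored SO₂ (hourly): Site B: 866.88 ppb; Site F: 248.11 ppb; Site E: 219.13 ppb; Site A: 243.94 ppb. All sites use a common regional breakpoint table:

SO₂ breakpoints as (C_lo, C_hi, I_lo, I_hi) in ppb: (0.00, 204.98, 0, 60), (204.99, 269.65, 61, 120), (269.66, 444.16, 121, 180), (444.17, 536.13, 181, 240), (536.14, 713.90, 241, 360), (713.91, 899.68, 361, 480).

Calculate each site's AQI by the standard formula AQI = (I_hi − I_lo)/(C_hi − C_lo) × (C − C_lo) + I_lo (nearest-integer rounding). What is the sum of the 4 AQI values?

Site B 866.88: bracket 713.91–899.68 → index 361–480; slope 119/185.77, offset 152.97.
AQI = 361 + 119/185.77·152.97 ≈ 458.99 ⇒ 459.
Site F: 248.11 ∈ [204.99, 269.65] ↔ index [61, 120].
61 + (248.11−204.99)·(120−61)/(269.65−204.99) = 61 + 43.12·59/64.66 ≈ 100.35, so AQI = 100.
Site E 219.13: bracket 204.99–269.65 → index 61–120; slope 59/64.66, offset 14.14.
AQI = 61 + 59/64.66·14.14 ≈ 73.90 ⇒ 74.
Site A 243.94: bracket 204.99–269.65 → index 61–120; slope 59/64.66, offset 38.95.
AQI = 61 + 59/64.66·38.95 ≈ 96.54 ⇒ 97.
AQIs: Site B=459, Site F=100, Site E=74, Site A=97. Sum = 459 + 100 + 74 + 97 = 730.

730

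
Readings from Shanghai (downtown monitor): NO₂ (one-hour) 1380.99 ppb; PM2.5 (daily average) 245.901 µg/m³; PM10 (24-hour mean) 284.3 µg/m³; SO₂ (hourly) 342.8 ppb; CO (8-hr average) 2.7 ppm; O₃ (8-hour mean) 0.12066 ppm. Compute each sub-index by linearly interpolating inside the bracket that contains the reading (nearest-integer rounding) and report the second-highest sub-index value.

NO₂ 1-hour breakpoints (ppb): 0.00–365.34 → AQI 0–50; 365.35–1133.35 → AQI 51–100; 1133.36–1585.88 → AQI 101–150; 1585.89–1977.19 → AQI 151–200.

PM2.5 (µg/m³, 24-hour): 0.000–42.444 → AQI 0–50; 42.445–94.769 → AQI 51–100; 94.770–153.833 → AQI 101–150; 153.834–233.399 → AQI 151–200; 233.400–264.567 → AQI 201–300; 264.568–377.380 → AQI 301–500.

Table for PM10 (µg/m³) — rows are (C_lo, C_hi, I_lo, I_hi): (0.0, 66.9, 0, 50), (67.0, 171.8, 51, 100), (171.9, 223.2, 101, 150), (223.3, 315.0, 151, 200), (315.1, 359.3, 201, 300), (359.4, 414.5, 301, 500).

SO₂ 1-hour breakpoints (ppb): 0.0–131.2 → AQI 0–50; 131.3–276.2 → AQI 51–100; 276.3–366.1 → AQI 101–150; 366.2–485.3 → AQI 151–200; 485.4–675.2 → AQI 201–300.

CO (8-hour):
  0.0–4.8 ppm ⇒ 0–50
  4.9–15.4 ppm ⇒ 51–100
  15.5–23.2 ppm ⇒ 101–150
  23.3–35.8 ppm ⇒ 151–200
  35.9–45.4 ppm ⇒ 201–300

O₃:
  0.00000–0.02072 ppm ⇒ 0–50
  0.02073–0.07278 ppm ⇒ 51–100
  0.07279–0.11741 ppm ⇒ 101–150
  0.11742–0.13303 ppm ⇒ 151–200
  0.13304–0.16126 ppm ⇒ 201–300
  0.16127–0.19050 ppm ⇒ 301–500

NO₂: 1380.99 ∈ [1133.36, 1585.88] ↔ index [101, 150].
101 + (1380.99−1133.36)·(150−101)/(1585.88−1133.36) = 101 + 247.63·49/452.52 ≈ 127.81, so AQI = 128.
PM2.5: row 233.400–264.567 (AQI 201–300). (300−201)·(245.901−233.400)/(264.567−233.400) + 201 = 99·12.501/31.167 + 201 ≈ 240.71 → 241.
PM10: row 223.3–315.0 (AQI 151–200). (200−151)·(284.3−223.3)/(315.0−223.3) + 151 = 49·61.0/91.7 + 151 ≈ 183.60 → 184.
SO₂: 342.8 ∈ [276.3, 366.1] ↔ index [101, 150].
101 + (342.8−276.3)·(150−101)/(366.1−276.3) = 101 + 66.5·49/89.8 ≈ 137.29, so AQI = 137.
CO 2.7: bracket 0.0–4.8 → index 0–50; slope 50/4.8, offset 2.7.
AQI = 0 + 50/4.8·2.7 ≈ 28.13 ⇒ 28.
O₃: 0.12066 lies in 0.11742–0.13303, so I_lo=151, I_hi=200, C_lo=0.11742, C_hi=0.13303.
(200−151)/(0.13303−0.11742) × (0.12066−0.11742) + 151 = 49/0.01561 × 0.00324 + 151 ≈ 161.17 → 161.
Sub-indices: NO₂→128, PM2.5→241, PM10→184, SO₂→137, CO→28, O₃→161. Ranked high→low: 241, 184, 161, 137, 128, 28. Second-highest sub-index = 184.

184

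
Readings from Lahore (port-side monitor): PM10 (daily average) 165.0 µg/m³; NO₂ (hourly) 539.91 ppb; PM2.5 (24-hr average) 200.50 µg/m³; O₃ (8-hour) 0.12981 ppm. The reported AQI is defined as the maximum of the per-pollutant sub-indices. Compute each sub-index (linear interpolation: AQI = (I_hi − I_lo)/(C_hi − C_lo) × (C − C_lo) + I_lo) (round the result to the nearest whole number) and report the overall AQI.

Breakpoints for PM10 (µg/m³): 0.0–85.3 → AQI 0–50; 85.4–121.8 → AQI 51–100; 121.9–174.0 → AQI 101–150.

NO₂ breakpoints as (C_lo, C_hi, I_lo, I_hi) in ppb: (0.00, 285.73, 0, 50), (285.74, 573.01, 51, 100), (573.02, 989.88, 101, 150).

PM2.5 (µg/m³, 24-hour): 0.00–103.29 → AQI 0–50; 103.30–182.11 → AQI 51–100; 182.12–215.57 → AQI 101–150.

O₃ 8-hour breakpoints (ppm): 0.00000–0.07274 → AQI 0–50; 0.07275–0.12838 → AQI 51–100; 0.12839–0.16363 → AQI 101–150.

PM10 165.0: bracket 121.9–174.0 → index 101–150; slope 49/52.1, offset 43.1.
AQI = 101 + 49/52.1·43.1 ≈ 141.54 ⇒ 142.
NO₂: 539.91 lies in 285.74–573.01, so I_lo=51, I_hi=100, C_lo=285.74, C_hi=573.01.
(100−51)/(573.01−285.74) × (539.91−285.74) + 51 = 49/287.27 × 254.17 + 51 ≈ 94.35 → 94.
PM2.5 200.50: bracket 182.12–215.57 → index 101–150; slope 49/33.45, offset 18.38.
AQI = 101 + 49/33.45·18.38 ≈ 127.92 ⇒ 128.
O₃: row 0.12839–0.16363 (AQI 101–150). (150−101)·(0.12981−0.12839)/(0.16363−0.12839) + 101 = 49·0.00142/0.03524 + 101 ≈ 102.97 → 103.
Sub-indices: PM10→142, NO₂→94, PM2.5→128, O₃→103. Overall AQI = max = 142; dominant pollutant is PM10.
AQI 142: Unhealthy for Sensitive Groups.

142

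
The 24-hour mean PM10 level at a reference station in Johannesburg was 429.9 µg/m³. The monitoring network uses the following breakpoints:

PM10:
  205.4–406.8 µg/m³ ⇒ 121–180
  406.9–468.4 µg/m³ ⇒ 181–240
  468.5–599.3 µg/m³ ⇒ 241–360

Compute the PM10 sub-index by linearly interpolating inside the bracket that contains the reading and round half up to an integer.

203

PM10 429.9: bracket 406.9–468.4 → index 181–240; slope 59/61.5, offset 23.0.
AQI = 181 + 59/61.5·23.0 ≈ 203.07 ⇒ 203.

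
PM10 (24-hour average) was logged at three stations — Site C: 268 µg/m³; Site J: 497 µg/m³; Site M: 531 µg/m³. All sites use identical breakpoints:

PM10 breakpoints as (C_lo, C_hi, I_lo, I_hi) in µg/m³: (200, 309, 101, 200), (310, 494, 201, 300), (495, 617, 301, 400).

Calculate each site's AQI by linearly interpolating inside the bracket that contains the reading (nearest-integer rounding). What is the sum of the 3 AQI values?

796

Site C: 268 ∈ [200, 309] ↔ index [101, 200].
101 + (268−200)·(200−101)/(309−200) = 101 + 68·99/109 ≈ 162.76, so AQI = 163.
Site J: 497 lies in 495–617, so I_lo=301, I_hi=400, C_lo=495, C_hi=617.
(400−301)/(617−495) × (497−495) + 301 = 99/122 × 2 + 301 ≈ 302.62 → 303.
Site M: 531 ∈ [495, 617] ↔ index [301, 400].
301 + (531−495)·(400−301)/(617−495) = 301 + 36·99/122 ≈ 330.21, so AQI = 330.
AQIs: Site C=163, Site J=303, Site M=330. Sum = 163 + 303 + 330 = 796.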